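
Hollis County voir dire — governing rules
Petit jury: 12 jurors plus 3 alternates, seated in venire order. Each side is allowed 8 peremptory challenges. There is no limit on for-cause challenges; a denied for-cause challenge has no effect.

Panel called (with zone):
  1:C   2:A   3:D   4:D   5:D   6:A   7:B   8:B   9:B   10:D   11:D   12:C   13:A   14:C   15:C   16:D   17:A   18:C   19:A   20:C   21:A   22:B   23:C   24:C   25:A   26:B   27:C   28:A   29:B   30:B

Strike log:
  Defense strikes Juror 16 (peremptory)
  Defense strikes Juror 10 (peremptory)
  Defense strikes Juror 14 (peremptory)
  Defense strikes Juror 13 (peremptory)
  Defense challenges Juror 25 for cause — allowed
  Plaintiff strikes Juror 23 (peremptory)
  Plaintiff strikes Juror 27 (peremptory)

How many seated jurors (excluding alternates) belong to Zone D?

4

Removed: #10, #13, #14, #16, #23, #25, #27.
Seated jurors 1–12: #1, #2, #3, #4, #5, #6, #7, #8, #9, #11, #12, #15 (alternates #17, #18, #19 not counted).
Of those, in Zone D: #3, #4, #5, #11 → 4.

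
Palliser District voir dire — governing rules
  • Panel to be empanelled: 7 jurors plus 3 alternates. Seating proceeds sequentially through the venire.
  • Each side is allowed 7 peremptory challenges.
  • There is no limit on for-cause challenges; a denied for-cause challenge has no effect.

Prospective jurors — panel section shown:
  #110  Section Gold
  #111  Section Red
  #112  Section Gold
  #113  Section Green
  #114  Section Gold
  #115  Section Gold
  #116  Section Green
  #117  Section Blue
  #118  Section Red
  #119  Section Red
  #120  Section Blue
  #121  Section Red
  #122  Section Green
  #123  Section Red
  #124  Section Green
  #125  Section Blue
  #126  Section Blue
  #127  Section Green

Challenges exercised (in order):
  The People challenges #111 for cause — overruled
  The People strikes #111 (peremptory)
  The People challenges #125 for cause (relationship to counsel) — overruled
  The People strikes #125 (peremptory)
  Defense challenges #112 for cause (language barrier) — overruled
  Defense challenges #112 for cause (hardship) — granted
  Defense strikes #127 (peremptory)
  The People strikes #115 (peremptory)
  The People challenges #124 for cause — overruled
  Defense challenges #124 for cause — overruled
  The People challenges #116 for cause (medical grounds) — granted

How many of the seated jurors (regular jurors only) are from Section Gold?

Removed: #111, #112, #115, #116, #125, #127.
Seated jurors 1–7: #110, #113, #114, #117, #118, #119, #120 (alternates #121, #122, #123 not counted).
Of those, in Section Gold: #110, #114 → 2.

2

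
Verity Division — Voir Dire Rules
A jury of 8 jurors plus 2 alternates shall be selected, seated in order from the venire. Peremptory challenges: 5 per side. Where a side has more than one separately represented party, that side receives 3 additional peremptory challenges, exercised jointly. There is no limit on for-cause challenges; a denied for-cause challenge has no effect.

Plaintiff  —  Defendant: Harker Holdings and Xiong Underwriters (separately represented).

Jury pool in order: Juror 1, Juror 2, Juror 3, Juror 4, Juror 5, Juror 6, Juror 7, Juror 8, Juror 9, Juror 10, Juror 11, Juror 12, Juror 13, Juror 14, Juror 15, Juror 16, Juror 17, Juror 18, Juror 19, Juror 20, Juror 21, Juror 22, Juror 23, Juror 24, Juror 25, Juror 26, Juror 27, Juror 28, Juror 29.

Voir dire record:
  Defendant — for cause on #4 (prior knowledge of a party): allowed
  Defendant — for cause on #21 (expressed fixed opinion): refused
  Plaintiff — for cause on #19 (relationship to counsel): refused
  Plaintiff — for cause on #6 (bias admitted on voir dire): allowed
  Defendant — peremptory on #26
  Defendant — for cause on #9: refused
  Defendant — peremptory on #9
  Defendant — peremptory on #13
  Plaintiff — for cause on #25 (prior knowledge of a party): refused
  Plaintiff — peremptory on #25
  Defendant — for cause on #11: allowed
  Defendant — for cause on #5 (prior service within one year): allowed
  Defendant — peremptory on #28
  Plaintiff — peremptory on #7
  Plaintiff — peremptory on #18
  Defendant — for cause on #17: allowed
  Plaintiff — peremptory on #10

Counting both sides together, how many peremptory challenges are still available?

Plaintiff allotment: 5. Defendant allotment: 5 base + 3 multi-party = 8.
Plaintiff peremptories used: #25, #7, #18, #10 — 4 (for-cause on #19, #6, #25 don't count).
Defendant peremptories used: #26, #9, #13, #28 — 4 (for-cause on #4, #21, #9, #11, #5, #17 don't count).
Remaining: (5 − 4) + (8 − 4) = 5.

5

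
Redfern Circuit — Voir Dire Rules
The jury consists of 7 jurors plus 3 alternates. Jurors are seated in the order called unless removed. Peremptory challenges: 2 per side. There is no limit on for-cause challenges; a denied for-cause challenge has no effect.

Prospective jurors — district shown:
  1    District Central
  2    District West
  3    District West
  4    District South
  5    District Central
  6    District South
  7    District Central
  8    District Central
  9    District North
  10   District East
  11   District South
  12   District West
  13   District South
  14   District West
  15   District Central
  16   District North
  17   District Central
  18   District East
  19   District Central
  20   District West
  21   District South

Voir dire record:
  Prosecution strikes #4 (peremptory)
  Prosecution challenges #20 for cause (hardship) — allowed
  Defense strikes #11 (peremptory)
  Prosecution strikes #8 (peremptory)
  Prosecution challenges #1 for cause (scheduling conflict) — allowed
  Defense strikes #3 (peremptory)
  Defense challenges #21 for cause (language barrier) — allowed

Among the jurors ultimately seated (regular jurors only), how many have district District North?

1

Removed: #1, #3, #4, #8, #11, #20, #21.
Seated jurors 1–7: #2, #5, #6, #7, #9, #10, #12 (alternates #13, #14, #15 not counted).
Of those, in District North: #9 → 1.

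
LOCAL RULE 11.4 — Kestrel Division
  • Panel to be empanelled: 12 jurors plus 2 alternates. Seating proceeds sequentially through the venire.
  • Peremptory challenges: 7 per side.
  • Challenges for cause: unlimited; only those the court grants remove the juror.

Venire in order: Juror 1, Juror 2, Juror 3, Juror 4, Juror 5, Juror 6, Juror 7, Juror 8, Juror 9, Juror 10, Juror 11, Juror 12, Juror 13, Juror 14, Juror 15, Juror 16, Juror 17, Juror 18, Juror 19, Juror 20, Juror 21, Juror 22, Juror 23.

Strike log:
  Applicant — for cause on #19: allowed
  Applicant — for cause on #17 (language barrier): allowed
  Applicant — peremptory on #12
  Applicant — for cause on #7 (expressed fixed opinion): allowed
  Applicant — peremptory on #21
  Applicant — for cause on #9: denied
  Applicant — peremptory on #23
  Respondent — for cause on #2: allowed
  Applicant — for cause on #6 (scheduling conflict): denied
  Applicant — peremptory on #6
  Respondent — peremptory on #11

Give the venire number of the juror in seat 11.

16

Removed: #2, #6, #7, #11, #12, #17, #19, #21, #23. (#9 stays — for-cause denied.)
Seating in order: seats 1–12 → #1, #3, #4, #5, #8, #9, #10, #13, #14, #15, #16, #18; alternates → #20, #22.
So seat 11 is #16.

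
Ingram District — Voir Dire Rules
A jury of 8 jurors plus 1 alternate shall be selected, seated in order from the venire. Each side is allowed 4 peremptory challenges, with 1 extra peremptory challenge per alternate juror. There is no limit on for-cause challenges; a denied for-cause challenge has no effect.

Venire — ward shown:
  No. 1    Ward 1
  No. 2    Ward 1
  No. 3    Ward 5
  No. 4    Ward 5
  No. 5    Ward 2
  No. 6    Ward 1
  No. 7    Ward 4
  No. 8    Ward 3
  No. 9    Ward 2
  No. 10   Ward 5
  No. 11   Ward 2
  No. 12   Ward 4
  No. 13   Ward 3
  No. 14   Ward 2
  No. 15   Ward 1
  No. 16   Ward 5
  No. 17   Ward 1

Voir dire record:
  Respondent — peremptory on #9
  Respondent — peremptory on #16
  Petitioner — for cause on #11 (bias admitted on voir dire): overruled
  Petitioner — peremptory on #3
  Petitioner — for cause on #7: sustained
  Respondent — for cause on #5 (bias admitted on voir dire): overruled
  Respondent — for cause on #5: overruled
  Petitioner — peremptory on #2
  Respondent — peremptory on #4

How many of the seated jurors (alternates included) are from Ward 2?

Removed: #2, #3, #4, #7, #9, #16.
Seated (9 incl. alternates): #1, #5, #6, #8, #10, #11, #12, #13, #14.
Of those, in Ward 2: #5, #11, #14 → 3.

3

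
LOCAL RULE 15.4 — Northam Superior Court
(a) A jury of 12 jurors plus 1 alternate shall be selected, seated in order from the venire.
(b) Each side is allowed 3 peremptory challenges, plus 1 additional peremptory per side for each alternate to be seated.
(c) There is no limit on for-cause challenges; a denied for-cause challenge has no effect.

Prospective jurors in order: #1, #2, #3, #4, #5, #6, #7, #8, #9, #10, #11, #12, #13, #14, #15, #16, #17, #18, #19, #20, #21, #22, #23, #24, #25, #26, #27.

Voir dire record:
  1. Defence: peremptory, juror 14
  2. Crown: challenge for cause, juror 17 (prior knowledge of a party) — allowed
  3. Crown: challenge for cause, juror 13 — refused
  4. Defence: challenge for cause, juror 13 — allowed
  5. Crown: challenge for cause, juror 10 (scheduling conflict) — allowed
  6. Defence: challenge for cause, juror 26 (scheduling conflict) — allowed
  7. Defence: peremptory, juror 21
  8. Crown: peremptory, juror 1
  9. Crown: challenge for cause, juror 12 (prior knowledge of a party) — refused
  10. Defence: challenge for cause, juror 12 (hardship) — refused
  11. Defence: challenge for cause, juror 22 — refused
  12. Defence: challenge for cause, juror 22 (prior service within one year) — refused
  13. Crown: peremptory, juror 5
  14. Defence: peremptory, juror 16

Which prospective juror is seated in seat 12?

19

Removed: #1, #5, #10, #13, #14, #16, #17, #21, #26. (#12, #22 stay — for-cause denied.)
Seating in order: seats 1–12 → #2, #3, #4, #6, #7, #8, #9, #11, #12, #15, #18, #19; alternates → #20.
So seat 12 is #19.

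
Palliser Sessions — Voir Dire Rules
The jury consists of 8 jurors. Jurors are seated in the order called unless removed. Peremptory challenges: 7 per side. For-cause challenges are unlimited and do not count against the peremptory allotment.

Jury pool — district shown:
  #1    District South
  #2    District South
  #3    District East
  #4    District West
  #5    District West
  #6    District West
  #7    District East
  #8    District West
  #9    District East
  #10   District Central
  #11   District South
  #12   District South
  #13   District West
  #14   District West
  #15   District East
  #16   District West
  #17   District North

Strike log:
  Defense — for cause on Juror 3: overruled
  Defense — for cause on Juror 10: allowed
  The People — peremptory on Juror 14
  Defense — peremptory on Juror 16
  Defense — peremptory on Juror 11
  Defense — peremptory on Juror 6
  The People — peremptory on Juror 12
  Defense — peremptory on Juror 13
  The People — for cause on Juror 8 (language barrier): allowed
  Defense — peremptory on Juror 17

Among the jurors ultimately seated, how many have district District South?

Removed: #6, #8, #10, #11, #12, #13, #14, #16, #17.
Seated jurors 1–8: #1, #2, #3, #4, #5, #7, #9, #15.
Of those, in District South: #1, #2 → 2.

2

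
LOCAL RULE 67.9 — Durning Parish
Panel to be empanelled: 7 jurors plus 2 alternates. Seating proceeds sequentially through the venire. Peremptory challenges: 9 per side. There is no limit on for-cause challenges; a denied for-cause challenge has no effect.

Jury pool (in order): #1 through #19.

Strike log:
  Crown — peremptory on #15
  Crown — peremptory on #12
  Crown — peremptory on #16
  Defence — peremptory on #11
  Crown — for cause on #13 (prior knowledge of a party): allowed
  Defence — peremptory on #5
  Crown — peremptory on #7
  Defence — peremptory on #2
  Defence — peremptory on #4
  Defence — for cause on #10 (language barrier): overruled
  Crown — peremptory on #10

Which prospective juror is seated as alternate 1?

18

Removed: #2, #4, #5, #7, #10, #11, #12, #13, #15, #16.
Filling seats in venire order through position 8: #1, #3, #6, #8, #9, #14, #17, #18.
So alternate 1 is #18.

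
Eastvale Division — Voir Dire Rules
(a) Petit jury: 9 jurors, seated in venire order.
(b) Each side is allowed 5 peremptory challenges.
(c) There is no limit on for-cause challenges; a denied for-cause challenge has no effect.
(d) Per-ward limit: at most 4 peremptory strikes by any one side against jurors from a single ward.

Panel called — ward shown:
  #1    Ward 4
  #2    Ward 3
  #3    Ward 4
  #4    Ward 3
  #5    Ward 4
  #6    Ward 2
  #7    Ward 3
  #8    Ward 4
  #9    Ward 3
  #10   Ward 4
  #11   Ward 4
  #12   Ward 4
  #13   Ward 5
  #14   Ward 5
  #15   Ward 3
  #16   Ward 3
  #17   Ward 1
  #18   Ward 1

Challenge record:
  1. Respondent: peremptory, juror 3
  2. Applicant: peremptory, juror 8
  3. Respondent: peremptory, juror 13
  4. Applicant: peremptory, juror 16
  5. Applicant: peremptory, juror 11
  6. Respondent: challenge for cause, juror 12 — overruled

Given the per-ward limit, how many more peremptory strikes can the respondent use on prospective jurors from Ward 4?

3

Respondent peremptories so far: #3, #13 — 2 of 5 used, 3 left overall.
Against Ward 4: #3 — 1 used; per-ward cap 4 leaves 3.
Binding limit: min(3, 3) = 3.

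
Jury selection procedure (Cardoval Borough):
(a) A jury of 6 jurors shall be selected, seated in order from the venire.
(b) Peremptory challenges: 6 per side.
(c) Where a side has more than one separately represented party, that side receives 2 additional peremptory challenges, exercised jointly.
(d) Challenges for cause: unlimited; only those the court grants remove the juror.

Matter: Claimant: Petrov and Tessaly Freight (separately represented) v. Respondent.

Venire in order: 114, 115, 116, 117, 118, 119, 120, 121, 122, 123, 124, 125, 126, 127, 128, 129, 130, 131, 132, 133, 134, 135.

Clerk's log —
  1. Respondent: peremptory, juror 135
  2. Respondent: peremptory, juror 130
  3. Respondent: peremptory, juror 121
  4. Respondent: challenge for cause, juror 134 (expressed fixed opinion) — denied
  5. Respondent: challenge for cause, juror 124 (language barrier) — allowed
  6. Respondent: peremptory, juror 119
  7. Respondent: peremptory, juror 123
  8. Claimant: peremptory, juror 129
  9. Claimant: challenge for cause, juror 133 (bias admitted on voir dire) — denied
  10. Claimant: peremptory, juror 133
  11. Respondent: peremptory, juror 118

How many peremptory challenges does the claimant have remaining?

Claimant allotment: 6 base + 2 multi-party = 8.
Claimant peremptories used: #129, #133 — 2 (the for-cause on #133 doesn't count).
Remaining: 8 − 2 = 6.

6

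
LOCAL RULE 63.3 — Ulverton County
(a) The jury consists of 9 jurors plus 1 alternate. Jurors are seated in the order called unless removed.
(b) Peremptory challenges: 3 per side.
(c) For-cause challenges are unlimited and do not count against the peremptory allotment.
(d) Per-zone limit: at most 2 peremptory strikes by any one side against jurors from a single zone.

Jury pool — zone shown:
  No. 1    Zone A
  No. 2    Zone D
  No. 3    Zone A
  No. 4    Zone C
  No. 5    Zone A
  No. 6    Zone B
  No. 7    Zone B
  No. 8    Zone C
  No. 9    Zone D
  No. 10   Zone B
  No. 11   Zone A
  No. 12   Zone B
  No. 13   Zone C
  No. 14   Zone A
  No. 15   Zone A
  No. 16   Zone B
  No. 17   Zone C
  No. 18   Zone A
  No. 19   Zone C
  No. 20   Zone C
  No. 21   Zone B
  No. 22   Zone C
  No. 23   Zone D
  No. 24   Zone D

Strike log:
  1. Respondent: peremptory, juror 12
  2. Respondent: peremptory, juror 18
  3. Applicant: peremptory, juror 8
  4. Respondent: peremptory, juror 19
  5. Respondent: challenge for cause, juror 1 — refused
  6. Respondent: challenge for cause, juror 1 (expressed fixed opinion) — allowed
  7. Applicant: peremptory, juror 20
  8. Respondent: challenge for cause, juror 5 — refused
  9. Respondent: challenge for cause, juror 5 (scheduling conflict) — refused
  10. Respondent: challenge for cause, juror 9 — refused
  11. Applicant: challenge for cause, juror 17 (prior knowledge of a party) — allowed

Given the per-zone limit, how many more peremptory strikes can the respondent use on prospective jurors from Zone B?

0

Respondent peremptories so far: #12, #18, #19 — 3 of 3 used, 0 left overall.
Against Zone B: #12 — 1 used; per-zone cap 2 leaves 1.
Binding limit: min(0, 1) = 0.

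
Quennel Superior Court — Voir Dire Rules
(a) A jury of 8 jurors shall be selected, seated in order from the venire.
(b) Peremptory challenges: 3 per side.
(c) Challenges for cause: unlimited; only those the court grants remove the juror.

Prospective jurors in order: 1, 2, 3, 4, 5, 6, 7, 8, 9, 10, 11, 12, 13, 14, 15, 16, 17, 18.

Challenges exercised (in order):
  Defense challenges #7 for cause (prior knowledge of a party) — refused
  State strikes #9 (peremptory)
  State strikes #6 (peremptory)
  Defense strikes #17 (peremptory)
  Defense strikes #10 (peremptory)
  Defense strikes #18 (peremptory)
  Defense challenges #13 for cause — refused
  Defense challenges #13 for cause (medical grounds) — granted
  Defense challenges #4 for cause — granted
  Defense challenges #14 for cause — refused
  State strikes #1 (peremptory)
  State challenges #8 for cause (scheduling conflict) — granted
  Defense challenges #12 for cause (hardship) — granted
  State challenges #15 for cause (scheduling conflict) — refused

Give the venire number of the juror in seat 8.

16

Removed: #1, #4, #6, #8, #9, #10, #12, #13, #17, #18. (#7, #14, #15 stay — for-cause denied.)
Seating in order: seats 1–8 → #2, #3, #5, #7, #11, #14, #15, #16.
So seat 8 is #16.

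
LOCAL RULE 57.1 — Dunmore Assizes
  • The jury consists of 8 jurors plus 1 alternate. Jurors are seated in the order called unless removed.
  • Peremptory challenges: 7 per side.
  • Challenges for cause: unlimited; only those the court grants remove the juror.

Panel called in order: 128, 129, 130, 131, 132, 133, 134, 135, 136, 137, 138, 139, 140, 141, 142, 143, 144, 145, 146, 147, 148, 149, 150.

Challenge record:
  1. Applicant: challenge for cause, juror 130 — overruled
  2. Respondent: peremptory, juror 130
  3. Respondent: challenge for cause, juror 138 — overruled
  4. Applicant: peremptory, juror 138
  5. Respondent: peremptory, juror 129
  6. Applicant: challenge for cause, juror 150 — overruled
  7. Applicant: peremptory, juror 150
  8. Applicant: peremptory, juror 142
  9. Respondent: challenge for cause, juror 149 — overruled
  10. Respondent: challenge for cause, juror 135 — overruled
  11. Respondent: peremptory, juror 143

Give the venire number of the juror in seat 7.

136

Removed: #129, #130, #138, #142, #143, #150. (#135, #149 stay — for-cause denied.)
Filling seats in venire order through position 7: #128, #131, #132, #133, #134, #135, #136.
So seat 7 is #136.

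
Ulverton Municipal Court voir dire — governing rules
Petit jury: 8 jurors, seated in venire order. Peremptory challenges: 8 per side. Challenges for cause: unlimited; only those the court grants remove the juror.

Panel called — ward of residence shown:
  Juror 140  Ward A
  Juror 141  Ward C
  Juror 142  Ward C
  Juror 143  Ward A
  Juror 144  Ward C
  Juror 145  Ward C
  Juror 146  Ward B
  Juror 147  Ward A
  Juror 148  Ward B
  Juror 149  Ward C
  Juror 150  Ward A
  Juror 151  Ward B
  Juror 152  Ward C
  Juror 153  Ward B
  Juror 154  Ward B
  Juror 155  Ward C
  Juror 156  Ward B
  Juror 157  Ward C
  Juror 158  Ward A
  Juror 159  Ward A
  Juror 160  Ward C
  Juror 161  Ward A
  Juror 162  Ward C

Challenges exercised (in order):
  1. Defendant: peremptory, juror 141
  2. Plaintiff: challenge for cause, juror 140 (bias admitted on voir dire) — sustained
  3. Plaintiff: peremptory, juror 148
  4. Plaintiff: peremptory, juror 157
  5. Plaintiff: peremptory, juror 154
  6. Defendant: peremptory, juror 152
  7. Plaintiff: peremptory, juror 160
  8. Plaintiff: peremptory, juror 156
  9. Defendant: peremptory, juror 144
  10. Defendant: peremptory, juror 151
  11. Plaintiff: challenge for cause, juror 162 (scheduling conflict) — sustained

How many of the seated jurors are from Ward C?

Removed: #140, #141, #144, #148, #151, #152, #154, #156, #157, #160, #162.
Seated jurors 1–8: #142, #143, #145, #146, #147, #149, #150, #153.
Of those, in Ward C: #142, #145, #149 → 3.

3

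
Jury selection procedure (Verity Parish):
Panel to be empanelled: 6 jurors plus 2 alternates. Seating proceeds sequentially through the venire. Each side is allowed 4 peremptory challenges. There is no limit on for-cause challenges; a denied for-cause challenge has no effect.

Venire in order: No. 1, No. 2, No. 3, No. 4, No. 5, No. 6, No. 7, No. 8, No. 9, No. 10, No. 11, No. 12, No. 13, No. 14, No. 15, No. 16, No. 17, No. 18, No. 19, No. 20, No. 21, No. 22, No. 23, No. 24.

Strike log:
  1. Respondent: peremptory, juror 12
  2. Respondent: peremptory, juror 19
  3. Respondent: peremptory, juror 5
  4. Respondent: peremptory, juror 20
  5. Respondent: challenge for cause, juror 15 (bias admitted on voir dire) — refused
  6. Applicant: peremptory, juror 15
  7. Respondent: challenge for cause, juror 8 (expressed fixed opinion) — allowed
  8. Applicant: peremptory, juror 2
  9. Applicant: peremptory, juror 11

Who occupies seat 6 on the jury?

Removed: #2, #5, #8, #11, #12, #15, #19, #20.
Seating in order: seats 1–6 → #1, #3, #4, #6, #7, #9; alternates → #10, #13.
So seat 6 is #9.

9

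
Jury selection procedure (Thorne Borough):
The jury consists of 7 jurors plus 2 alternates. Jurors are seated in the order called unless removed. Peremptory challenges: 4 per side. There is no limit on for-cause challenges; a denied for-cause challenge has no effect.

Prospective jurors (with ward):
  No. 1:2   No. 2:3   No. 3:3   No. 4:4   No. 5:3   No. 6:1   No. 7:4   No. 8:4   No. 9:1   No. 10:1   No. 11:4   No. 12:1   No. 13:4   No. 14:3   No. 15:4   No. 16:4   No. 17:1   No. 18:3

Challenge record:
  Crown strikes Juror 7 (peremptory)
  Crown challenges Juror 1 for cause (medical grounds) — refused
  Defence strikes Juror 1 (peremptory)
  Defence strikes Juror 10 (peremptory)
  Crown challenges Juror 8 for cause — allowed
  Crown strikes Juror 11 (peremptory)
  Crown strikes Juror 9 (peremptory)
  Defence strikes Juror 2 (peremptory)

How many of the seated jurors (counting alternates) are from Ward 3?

3

Removed: #1, #2, #7, #8, #9, #10, #11.
Seated (9 incl. alternates): #3, #4, #5, #6, #12, #13, #14, #15, #16.
Of those, in Ward 3: #3, #5, #14 → 3.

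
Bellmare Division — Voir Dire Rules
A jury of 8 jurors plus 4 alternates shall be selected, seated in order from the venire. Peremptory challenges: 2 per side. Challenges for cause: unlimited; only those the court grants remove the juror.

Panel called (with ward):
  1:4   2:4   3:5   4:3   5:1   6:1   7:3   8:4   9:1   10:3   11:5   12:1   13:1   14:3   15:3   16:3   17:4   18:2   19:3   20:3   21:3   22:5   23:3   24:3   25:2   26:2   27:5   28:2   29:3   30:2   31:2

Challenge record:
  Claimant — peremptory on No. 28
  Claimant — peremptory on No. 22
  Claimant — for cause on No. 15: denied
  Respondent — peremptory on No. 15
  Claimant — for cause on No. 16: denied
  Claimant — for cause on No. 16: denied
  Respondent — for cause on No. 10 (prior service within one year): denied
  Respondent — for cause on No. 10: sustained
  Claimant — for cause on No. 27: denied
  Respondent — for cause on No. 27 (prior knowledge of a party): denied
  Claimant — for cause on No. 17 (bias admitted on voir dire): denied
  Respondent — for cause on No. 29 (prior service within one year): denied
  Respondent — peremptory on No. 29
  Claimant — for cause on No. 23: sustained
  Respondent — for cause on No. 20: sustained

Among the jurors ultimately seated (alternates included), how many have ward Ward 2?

0

Removed: #10, #15, #20, #22, #23, #28, #29.
Seated (12 incl. alternates): #1, #2, #3, #4, #5, #6, #7, #8, #9, #11, #12, #13.
None of those are in Ward 2 → 0.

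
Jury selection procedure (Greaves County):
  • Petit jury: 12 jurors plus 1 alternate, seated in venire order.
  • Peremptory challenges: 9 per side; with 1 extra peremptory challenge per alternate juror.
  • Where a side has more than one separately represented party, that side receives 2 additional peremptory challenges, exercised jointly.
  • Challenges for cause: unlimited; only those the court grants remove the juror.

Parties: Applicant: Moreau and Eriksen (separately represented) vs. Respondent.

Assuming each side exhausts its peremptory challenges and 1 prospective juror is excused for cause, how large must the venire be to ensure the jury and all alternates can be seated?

Seats to fill: 12 + 1 alternates = 13.
Peremptories — Applicant: 9 + 1×1 + 2 = 12; Respondent: 9 + 1×1 = 10; total 22.
For-cause removals: 1.
Minimum venire: 13 + 22 + 1 = 36.

36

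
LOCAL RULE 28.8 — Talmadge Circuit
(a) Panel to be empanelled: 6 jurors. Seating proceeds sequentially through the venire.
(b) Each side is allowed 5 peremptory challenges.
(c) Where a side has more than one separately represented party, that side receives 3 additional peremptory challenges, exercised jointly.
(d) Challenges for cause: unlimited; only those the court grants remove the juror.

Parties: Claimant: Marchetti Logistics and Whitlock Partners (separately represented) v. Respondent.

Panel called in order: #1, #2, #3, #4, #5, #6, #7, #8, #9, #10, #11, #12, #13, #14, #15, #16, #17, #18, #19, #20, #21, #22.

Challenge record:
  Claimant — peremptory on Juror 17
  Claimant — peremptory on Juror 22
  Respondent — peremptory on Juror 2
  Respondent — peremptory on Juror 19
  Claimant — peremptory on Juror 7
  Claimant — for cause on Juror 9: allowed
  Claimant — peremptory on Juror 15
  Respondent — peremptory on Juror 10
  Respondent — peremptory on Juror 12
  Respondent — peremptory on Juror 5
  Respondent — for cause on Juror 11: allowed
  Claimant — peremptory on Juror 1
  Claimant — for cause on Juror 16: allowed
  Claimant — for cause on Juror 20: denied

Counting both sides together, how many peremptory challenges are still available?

3

Claimant allotment: 5 base + 3 multi-party = 8. Respondent allotment: 5.
Claimant peremptories used: #17, #22, #7, #15, #1 — 5 (for-cause on #9, #16, #20 don't count).
Respondent peremptories used: #2, #19, #10, #12, #5 — 5 (the for-cause on #11 doesn't count).
Remaining: (8 − 5) + (5 − 5) = 3.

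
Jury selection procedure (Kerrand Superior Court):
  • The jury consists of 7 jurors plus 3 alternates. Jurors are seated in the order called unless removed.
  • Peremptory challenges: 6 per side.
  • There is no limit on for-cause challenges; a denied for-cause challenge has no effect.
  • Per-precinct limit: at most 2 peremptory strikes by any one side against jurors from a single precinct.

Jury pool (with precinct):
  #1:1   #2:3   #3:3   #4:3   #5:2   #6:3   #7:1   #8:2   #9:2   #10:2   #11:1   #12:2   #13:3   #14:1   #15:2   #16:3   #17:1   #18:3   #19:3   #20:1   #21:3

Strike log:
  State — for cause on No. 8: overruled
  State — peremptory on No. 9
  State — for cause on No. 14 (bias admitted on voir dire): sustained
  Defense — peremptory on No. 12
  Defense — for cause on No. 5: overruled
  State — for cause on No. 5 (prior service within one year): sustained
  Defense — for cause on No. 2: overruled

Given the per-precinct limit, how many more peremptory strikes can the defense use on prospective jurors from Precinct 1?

Defense peremptories so far: #12 — 1 of 6 used, 5 left overall.
Against Precinct 1: none yet — per-precinct cap 2 leaves 2.
Binding limit: min(5, 2) = 2.

2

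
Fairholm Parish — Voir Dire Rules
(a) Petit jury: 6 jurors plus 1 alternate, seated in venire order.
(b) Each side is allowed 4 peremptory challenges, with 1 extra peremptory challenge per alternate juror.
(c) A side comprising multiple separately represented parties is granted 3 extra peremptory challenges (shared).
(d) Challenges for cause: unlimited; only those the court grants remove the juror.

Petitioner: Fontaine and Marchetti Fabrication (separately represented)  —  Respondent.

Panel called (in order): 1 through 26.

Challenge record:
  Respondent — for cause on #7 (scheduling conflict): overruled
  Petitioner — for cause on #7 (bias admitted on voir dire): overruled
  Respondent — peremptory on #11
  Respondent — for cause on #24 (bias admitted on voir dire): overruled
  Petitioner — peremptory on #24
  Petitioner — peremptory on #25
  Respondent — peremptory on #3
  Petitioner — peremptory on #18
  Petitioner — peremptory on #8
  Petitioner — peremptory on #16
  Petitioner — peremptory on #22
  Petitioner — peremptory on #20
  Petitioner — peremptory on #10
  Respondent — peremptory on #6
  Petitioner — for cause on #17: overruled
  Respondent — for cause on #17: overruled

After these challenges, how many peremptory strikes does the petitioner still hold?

Petitioner allotment: 4 base + 1 × 1 alternate + 3 multi-party = 8.
Petitioner peremptories used: #24, #25, #18, #8, #16, #22, #20, #10 — 8 (for-cause on #7, #17 don't count).
Remaining: 8 − 8 = 0.

0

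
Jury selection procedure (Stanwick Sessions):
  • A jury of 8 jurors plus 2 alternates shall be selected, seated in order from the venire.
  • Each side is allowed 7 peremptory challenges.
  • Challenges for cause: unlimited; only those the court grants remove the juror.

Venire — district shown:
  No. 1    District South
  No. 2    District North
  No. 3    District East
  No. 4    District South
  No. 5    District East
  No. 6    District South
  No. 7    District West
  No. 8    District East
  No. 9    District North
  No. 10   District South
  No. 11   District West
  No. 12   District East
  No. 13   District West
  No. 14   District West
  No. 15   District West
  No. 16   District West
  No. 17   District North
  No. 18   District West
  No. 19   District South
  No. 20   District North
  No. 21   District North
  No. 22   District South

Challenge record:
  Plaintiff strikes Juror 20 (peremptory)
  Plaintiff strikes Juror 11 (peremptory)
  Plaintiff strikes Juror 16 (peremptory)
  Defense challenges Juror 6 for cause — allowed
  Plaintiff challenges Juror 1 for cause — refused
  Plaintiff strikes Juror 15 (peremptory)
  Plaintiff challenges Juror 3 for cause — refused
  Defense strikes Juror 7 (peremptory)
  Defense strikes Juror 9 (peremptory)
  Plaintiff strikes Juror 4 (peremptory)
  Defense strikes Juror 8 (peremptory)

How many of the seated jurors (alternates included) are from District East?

3

Removed: #4, #6, #7, #8, #9, #11, #15, #16, #20.
Seated (10 incl. alternates): #1, #2, #3, #5, #10, #12, #13, #14, #17, #18.
Of those, in District East: #3, #5, #12 → 3.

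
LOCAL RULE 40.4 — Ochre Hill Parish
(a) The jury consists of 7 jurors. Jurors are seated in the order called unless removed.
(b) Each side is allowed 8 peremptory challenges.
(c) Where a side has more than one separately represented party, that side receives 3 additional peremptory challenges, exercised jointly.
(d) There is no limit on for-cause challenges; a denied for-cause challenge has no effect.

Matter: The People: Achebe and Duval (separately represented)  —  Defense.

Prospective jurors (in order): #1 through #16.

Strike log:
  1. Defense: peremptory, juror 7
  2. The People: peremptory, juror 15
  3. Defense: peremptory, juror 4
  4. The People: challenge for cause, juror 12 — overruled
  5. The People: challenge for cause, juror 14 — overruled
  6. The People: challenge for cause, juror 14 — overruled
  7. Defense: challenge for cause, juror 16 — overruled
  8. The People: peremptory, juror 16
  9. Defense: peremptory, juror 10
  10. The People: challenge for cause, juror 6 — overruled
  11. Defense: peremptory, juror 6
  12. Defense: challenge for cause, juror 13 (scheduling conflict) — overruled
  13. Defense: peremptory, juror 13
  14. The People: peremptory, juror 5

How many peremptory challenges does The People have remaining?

The People allotment: 8 base + 3 multi-party = 11.
The People peremptories used: #15, #16, #5 — 3 (for-cause on #12, #14, #14, #6 don't count).
Remaining: 11 − 3 = 8.

8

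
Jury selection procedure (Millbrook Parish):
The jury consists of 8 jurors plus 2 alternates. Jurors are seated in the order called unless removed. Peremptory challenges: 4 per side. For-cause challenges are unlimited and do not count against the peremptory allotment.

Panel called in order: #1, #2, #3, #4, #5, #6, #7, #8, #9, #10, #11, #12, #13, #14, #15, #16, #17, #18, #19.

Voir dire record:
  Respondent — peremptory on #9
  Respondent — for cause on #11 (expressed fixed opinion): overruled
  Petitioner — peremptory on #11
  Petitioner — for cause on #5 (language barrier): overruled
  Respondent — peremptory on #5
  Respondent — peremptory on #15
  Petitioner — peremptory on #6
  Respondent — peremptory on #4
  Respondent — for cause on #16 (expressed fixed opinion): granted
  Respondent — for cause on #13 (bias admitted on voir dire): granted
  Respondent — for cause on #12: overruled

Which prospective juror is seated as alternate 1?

Removed: #4, #5, #6, #9, #11, #13, #15, #16. (#12 stays — for-cause denied.)
Seating in order: seats 1–8 → #1, #2, #3, #7, #8, #10, #12, #14; alternates → #17, #18.
So alternate 1 is #17.

17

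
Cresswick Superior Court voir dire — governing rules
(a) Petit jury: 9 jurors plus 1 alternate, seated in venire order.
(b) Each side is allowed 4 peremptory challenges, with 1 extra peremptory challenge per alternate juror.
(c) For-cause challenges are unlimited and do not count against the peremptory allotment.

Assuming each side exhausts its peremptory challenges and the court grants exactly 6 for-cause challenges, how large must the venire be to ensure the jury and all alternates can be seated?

26

Seats to fill: 9 + 1 alternates = 10.
Peremptories: 4 + 1×1 = 5 per side × 2 sides = 10.
For-cause removals: 6.
Minimum venire: 10 + 10 + 6 = 26.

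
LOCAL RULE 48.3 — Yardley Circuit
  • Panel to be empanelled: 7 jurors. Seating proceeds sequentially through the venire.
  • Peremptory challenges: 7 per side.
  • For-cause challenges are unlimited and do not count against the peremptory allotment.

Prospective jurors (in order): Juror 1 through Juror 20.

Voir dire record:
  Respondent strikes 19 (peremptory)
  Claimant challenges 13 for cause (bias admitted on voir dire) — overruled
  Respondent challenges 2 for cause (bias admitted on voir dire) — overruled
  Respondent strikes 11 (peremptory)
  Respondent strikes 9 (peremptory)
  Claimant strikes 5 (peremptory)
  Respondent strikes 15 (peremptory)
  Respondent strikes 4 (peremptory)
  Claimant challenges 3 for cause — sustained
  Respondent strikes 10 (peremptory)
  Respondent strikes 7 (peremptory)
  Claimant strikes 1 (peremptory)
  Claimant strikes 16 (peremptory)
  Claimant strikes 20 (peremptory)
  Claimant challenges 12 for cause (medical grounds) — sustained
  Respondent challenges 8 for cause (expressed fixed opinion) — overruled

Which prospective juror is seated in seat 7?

18

Removed: #1, #3, #4, #5, #7, #9, #10, #11, #12, #15, #16, #19, #20. (#2, #8, #13 stay — for-cause denied.)
Seating in order: seats 1–7 → #2, #6, #8, #13, #14, #17, #18.
So seat 7 is #18.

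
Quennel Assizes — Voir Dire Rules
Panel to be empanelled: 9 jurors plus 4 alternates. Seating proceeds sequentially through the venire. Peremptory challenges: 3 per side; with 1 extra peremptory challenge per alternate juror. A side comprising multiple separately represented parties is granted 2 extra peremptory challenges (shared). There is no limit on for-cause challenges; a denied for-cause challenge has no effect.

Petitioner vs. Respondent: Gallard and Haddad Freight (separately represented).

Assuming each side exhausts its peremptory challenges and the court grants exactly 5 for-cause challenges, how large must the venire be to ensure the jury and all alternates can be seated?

Seats to fill: 9 + 4 alternates = 13.
Peremptories — Petitioner: 3 + 1×4 = 7; Respondent: 3 + 1×4 + 2 = 9; total 16.
For-cause removals: 5.
Minimum venire: 13 + 16 + 5 = 34.

34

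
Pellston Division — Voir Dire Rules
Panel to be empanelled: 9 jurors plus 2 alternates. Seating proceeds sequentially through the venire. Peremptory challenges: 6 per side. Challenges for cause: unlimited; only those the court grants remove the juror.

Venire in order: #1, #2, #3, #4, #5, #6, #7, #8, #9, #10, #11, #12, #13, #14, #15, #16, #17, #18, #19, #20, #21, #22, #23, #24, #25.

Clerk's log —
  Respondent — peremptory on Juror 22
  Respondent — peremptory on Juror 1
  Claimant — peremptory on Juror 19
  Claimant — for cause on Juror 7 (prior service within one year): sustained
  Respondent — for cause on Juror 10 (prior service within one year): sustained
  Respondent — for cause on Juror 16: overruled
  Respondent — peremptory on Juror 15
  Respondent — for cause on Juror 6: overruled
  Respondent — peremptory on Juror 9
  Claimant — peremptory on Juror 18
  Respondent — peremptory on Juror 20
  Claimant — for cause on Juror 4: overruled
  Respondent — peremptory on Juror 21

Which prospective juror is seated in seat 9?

Removed: #1, #7, #9, #10, #15, #18, #19, #20, #21, #22. (#4, #6, #16 stay — for-cause denied.)
Seating in order: seats 1–9 → #2, #3, #4, #5, #6, #8, #11, #12, #13; alternates → #14, #16.
So seat 9 is #13.

13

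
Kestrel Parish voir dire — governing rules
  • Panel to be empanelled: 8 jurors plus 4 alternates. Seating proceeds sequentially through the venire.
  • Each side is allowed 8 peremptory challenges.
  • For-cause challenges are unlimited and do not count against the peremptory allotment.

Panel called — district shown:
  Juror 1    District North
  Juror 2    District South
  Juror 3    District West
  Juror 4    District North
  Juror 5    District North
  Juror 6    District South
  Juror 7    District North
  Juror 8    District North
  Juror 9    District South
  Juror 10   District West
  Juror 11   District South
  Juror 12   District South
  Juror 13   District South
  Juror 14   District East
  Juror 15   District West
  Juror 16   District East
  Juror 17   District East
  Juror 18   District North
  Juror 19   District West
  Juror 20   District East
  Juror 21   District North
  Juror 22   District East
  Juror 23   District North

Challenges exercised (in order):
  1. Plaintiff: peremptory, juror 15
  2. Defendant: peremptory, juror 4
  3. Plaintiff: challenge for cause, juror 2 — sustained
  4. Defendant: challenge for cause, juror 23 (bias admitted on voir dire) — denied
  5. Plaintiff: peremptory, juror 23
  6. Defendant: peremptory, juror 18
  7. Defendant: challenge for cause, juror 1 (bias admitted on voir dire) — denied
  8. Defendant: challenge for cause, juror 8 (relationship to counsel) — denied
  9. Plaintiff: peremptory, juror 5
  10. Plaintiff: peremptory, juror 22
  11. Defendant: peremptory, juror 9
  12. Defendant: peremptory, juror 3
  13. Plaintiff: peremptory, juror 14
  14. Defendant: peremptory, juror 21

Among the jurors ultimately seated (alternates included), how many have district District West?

2

Removed: #2, #3, #4, #5, #9, #14, #15, #18, #21, #22, #23.
Seated (12 incl. alternates): #1, #6, #7, #8, #10, #11, #12, #13, #16, #17, #19, #20.
Of those, in District West: #10, #19 → 2.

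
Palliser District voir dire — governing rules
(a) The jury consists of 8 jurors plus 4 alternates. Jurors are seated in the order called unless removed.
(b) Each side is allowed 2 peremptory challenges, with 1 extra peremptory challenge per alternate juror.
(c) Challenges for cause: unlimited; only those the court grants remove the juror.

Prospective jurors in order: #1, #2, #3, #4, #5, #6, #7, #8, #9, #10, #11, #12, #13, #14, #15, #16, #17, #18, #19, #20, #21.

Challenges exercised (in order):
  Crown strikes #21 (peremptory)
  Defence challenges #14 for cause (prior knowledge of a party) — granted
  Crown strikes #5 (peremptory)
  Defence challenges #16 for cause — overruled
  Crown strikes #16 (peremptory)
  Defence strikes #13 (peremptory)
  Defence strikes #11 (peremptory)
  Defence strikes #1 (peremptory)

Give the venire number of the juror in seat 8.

Removed: #1, #5, #11, #13, #14, #16, #21.
Seating in order: seats 1–8 → #2, #3, #4, #6, #7, #8, #9, #10; alternates → #12, #15, #17, #18.
So seat 8 is #10.

10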